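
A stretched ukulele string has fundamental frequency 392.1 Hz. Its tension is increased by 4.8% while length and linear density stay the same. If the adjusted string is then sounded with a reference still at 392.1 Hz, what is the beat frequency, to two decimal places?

9.30 Hz

For a string, f ∝ √T, so the new frequency is 392.1·√1.048 = 401.4001 Hz.
f_beat = |401.4001 − 392.1| = 9.30 Hz.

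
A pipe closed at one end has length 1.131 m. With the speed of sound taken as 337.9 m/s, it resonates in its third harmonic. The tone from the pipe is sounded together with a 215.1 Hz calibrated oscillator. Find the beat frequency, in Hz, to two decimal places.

8.97 Hz

Closed pipe (odd harmonics): f_n = n·v/(4L) = 3·337.9/(4·1.131) = 224.0716 Hz.
f_beat = |224.0716 − 215.1| = 8.97 Hz.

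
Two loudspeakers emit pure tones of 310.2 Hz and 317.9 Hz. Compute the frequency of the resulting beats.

7.7 Hz

Beats arise from superposition of two nearby frequencies; the beat rate is |f₁ − f₂|.
|310.2 − 317.9| = 7.7 Hz.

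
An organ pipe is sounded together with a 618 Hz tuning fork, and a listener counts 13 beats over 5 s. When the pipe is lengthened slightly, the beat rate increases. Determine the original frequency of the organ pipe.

Beat frequency = 13/5 = 2.6 Hz.
|f − 618| = 2.6, so the organ pipe was at either 615.4 Hz or 620.6 Hz.
A longer pipe has a lower fundamental; the adjustment lowers the organ pipe's frequency.
The beat rate rose, so the adjustment moved the organ pipe further from 618 Hz — it was already below the reference.

615.4 Hz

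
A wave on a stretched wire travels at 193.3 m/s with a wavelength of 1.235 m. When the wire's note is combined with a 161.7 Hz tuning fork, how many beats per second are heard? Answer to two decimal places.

Source frequency f = v/λ = 193.3/1.235 = 156.5182 Hz.
f_beat = |156.5182 − 161.7| = 5.18 Hz.

5.18 Hz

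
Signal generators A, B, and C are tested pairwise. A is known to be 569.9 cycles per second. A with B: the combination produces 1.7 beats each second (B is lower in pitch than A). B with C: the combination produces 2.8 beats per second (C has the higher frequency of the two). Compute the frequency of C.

571 Hz

B is below A, so f_B = 569.9 − 1.7 = 568.2 Hz.
C is above B, so f_C = 568.2 + 2.8 = 571 Hz.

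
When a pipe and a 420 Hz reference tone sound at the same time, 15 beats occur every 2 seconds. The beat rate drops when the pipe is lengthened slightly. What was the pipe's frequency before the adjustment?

Beat frequency = 15/2 = 7.5 Hz.
|f − 420| = 7.5, so the pipe was at either 412.5 Hz or 427.5 Hz.
A longer pipe has a lower fundamental; the adjustment lowers the pipe's frequency.
The beat rate fell, so the adjustment moved the pipe toward 420 Hz — it must have started above the reference.

427.5 Hz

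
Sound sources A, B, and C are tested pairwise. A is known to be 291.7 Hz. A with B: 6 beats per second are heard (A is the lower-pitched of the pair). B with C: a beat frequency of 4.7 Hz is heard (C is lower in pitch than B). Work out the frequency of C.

B is above A, so f_B = 291.7 + 6 = 297.7 Hz.
C is below B, so f_C = 297.7 − 4.7 = 293 Hz.

293 Hz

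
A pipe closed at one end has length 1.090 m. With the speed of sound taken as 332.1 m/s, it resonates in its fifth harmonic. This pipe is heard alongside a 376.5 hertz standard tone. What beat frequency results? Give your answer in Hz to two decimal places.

Closed pipe (odd harmonics): f_n = n·v/(4L) = 5·332.1/(4·1.090) = 380.8486 Hz.
f_beat = |380.8486 − 376.5| = 4.35 Hz.

4.35 Hz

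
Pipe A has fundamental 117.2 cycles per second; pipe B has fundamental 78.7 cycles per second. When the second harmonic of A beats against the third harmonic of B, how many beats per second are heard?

Second harmonic of the first: 2·117.2 = 234.4 Hz.
Third harmonic of the second: 3·78.7 = 236.1 Hz.
f_beat = |234.4 − 236.1| = 1.7 Hz.

1.7 Hz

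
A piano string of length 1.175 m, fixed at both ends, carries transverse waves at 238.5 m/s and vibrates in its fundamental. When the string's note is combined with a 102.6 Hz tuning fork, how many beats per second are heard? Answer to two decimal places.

For a string fixed at both ends, f_n = n·v/(2L) = 1·238.5/(2·1.175) = 101.4894 Hz.
f_beat = |101.4894 − 102.6| = 1.11 Hz.

1.11 Hz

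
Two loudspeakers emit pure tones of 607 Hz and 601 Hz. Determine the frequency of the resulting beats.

f_beat = |f₁ − f₂|.
|607 − 601| = 6 Hz.

6 Hz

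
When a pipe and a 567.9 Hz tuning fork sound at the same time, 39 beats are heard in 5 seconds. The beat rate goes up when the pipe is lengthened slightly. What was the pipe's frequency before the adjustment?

560.1 Hz

Beat frequency = 39/5 = 7.8 Hz.
|f − 567.9| = 7.8, so the pipe was at either 560.1 Hz or 575.7 Hz.
A longer pipe has a lower fundamental; the adjustment lowers the pipe's frequency.
The beat rate rose, so the adjustment moved the pipe further from 567.9 Hz — it was already below the reference.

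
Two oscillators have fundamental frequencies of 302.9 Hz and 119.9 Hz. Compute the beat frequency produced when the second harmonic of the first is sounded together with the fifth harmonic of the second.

6.3 Hz

Second harmonic of the first: 2·302.9 = 605.8 Hz.
Fifth harmonic of the second: 5·119.9 = 599.5 Hz.
f_beat = |605.8 − 599.5| = 6.3 Hz.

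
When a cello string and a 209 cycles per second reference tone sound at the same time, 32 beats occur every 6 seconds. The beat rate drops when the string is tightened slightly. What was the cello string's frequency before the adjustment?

203.6667 Hz

Beat frequency = 32/6 = 5.3333 Hz.
|f − 209| = 5.3333, so the cello string was at either 203.6667 Hz or 214.3333 Hz.
Increasing tension raises a string's frequency; the adjustment raises the cello string's frequency.
The beat rate fell, so the adjustment moved the cello string toward 209 Hz — it must have started below the reference.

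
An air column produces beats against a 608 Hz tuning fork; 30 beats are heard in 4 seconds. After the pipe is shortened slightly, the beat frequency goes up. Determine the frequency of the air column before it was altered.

Beat frequency = 30/4 = 7.5 Hz.
|f − 608| = 7.5, so the air column was at either 600.5 Hz or 615.5 Hz.
A shorter pipe has a higher fundamental; the adjustment raises the air column's frequency.
The beat rate rose, so the adjustment moved the air column further from 608 Hz — it was already above the reference.

615.5 Hz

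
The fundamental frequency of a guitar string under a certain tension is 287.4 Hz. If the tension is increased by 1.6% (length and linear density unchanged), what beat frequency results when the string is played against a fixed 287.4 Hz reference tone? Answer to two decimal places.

2.29 Hz

For a string, f ∝ √T, so the new frequency is 287.4·√1.016 = 289.6901 Hz.
f_beat = |289.6901 − 287.4| = 2.29 Hz.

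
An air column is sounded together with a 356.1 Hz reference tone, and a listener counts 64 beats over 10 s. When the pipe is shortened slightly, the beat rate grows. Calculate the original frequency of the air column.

362.5 Hz

Beat frequency = 64/10 = 6.4 Hz.
|f − 356.1| = 6.4, so the air column was at either 349.7 Hz or 362.5 Hz.
A shorter pipe has a higher fundamental; the adjustment raises the air column's frequency.
The beat rate rose, so the adjustment moved the air column further from 356.1 Hz — it was already above the reference.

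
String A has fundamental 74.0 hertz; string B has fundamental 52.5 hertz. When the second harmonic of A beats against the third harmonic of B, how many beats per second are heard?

9.5 Hz

Second harmonic of the first: 2·74.0 = 148.0 Hz.
Third harmonic of the second: 3·52.5 = 157.5 Hz.
f_beat = |148.0 − 157.5| = 9.5 Hz.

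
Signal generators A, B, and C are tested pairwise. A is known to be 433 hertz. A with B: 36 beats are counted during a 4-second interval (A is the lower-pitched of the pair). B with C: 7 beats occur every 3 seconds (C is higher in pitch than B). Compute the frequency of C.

A–B: Beat frequency = 36/4 = 9 Hz.
B is above A, so f_B = 433 + 9 = 442 Hz.
B–C: Beat frequency = 7/3 = 2.3333 Hz.
C is above B, so f_C = 442 + 2.3333 = 444.3333 Hz.

444.3333 Hz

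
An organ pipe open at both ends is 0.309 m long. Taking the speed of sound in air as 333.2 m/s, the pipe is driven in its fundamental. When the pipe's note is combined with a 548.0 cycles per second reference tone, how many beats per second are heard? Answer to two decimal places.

8.84 Hz

Open pipe: f_n = n·v/(2L) = 1·333.2/(2·0.309) = 539.1586 Hz.
f_beat = |539.1586 − 548.0| = 8.84 Hz.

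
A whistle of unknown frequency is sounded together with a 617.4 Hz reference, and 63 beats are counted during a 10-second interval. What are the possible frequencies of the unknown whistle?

Beat frequency = 63/10 = 6.3 Hz.
|f − 617.4| = 6.3, so f = 617.4 ± 6.3.

611.1 Hz or 623.7 Hz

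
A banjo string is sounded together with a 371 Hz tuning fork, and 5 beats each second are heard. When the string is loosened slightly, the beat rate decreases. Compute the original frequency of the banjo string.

|f − 371| = 5, so the banjo string was at either 366 Hz or 376 Hz.
Reducing tension lowers a string's frequency; the adjustment lowers the banjo string's frequency.
The beat rate fell, so the adjustment moved the banjo string toward 371 Hz — it must have started above the reference.

376 Hz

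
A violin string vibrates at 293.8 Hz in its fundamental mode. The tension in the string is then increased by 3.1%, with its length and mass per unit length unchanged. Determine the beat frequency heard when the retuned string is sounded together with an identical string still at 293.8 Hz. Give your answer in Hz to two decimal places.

4.52 Hz

For a string, f ∝ √T, so the new frequency is 293.8·√1.031 = 298.3191 Hz.
f_beat = |298.3191 − 293.8| = 4.52 Hz.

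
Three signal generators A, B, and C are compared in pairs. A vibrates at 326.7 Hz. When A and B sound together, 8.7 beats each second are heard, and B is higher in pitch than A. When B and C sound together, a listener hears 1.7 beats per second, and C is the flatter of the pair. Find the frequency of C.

333.7 Hz

B is above A, so f_B = 326.7 + 8.7 = 335.4 Hz.
C is below B, so f_C = 335.4 − 1.7 = 333.7 Hz.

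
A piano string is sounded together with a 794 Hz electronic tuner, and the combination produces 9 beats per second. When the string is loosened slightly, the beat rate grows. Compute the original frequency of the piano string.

|f − 794| = 9, so the piano string was at either 785 Hz or 803 Hz.
Reducing tension lowers a string's frequency; the adjustment lowers the piano string's frequency.
The beat rate rose, so the adjustment moved the piano string further from 794 Hz — it was already below the reference.

785 Hz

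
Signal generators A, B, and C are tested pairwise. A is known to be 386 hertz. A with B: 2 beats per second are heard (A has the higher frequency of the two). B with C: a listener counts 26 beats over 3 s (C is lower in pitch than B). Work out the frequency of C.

B is below A, so f_B = 386 − 2 = 384 Hz.
B–C: Beat frequency = 26/3 = 8.6667 Hz.
C is below B, so f_C = 384 − 8.6667 = 375.3333 Hz.

375.3333 Hz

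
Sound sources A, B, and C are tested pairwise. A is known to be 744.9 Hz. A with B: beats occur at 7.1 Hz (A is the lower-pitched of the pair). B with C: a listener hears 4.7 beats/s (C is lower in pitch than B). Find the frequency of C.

B is above A, so f_B = 744.9 + 7.1 = 752 Hz.
C is below B, so f_C = 752 − 4.7 = 747.3 Hz.

747.3 Hz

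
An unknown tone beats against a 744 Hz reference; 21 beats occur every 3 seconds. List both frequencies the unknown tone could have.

737 Hz or 751 Hz

Beat frequency = 21/3 = 7 Hz.
|f − 744| = 7, so f = 744 ± 7.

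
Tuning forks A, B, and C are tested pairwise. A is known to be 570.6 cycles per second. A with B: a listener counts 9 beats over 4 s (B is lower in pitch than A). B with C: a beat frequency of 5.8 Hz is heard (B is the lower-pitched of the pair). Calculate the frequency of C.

A–B: Beat frequency = 9/4 = 2.25 Hz.
B is below A, so f_B = 570.6 − 2.25 = 568.35 Hz.
C is above B, so f_C = 568.35 + 5.8 = 574.15 Hz.

574.15 Hz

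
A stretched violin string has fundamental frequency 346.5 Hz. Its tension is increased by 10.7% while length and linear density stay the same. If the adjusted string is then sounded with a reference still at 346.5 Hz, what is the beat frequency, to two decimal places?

For a string, f ∝ √T, so the new frequency is 346.5·√1.107 = 364.5667 Hz.
f_beat = |364.5667 − 346.5| = 18.07 Hz.

18.07 Hz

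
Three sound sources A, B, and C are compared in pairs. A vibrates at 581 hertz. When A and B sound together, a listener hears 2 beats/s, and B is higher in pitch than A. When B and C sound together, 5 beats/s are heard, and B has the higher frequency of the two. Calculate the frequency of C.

B is above A, so f_B = 581 + 2 = 583 Hz.
C is below B, so f_C = 583 − 5 = 578 Hz.

578 Hz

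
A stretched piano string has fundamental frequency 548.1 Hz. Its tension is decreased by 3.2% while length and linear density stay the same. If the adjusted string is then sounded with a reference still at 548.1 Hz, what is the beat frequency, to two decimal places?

For a string, f ∝ √T, so the new frequency is 548.1·√0.968 = 539.2591 Hz.
f_beat = |539.2591 − 548.1| = 8.84 Hz.

8.84 Hz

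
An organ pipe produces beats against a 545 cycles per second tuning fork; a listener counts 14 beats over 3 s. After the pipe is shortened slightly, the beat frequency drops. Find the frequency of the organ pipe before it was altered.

Beat frequency = 14/3 = 4.6667 Hz.
|f − 545| = 4.6667, so the organ pipe was at either 540.3333 Hz or 549.6667 Hz.
A shorter pipe has a higher fundamental; the adjustment raises the organ pipe's frequency.
The beat rate fell, so the adjustment moved the organ pipe toward 545 Hz — it must have started below the reference.

540.3333 Hz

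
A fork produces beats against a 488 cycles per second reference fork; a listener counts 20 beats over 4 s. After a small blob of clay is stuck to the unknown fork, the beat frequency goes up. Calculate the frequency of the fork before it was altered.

483 Hz

Beat frequency = 20/4 = 5 Hz.
|f − 488| = 5, so the fork was at either 483 Hz or 493 Hz.
Adding mass to a fork lowers its frequency; the adjustment lowers the fork's frequency.
The beat rate rose, so the adjustment moved the fork further from 488 Hz — it was already below the reference.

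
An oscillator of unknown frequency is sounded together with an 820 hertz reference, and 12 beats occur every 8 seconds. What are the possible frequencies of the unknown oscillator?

Beat frequency = 12/8 = 1.5 Hz.
|f − 820| = 1.5, so f = 820 ± 1.5.

818.5 Hz or 821.5 Hz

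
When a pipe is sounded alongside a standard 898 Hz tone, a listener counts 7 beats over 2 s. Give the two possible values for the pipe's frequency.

Beat frequency = 7/2 = 3.5 Hz.
|f − 898| = 3.5, so f = 898 ± 3.5.

894.5 Hz or 901.5 Hz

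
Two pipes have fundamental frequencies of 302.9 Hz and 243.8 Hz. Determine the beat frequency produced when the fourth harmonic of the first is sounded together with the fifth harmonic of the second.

Fourth harmonic of the first: 4·302.9 = 1211.6 Hz.
Fifth harmonic of the second: 5·243.8 = 1219.0 Hz.
f_beat = |1211.6 − 1219.0| = 7.4 Hz.

7.4 Hz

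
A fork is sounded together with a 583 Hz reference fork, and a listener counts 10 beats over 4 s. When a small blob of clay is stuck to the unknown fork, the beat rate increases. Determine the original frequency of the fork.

Beat frequency = 10/4 = 2.5 Hz.
|f − 583| = 2.5, so the fork was at either 580.5 Hz or 585.5 Hz.
Adding mass to a fork lowers its frequency; the adjustment lowers the fork's frequency.
The beat rate rose, so the adjustment moved the fork further from 583 Hz — it was already below the reference.

580.5 Hz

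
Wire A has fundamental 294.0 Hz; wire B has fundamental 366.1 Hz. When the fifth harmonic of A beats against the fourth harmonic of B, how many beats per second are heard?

Fifth harmonic of the first: 5·294.0 = 1470.0 Hz.
Fourth harmonic of the second: 4·366.1 = 1464.4 Hz.
f_beat = |1470.0 − 1464.4| = 5.6 Hz.

5.6 Hz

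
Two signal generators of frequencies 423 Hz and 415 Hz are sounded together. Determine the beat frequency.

Beats arise from superposition of two nearby frequencies; the beat rate is |f₁ − f₂|.
|423 − 415| = 8 Hz.

8 Hz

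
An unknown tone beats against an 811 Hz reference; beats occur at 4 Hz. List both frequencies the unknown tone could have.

807 Hz or 815 Hz

|f − 811| = 4, so f = 811 ± 4.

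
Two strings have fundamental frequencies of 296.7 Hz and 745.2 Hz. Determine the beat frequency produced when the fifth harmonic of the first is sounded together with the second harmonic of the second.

6.9 Hz

Fifth harmonic of the first: 5·296.7 = 1483.5 Hz.
Second harmonic of the second: 2·745.2 = 1490.4 Hz.
f_beat = |1483.5 − 1490.4| = 6.9 Hz.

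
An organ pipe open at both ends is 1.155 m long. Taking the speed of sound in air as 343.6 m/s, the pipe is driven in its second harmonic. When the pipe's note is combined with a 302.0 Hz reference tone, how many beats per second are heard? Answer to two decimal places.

4.51 Hz

Open pipe: f_n = n·v/(2L) = 2·343.6/(2·1.155) = 297.4892 Hz.
f_beat = |297.4892 − 302.0| = 4.51 Hz.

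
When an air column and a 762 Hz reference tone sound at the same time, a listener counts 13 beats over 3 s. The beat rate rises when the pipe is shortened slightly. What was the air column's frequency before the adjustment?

766.3333 Hz

Beat frequency = 13/3 = 4.3333 Hz.
|f − 762| = 4.3333, so the air column was at either 757.6667 Hz or 766.3333 Hz.
A shorter pipe has a higher fundamental; the adjustment raises the air column's frequency.
The beat rate rose, so the adjustment moved the air column further from 762 Hz — it was already above the reference.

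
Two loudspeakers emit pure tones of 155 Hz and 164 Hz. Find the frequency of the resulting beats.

The beat frequency equals the magnitude of the frequency difference.
|155 − 164| = 9 Hz.

9 Hz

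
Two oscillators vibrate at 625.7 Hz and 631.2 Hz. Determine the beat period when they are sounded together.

0.182 s

f_beat = |625.7 − 631.2| = 5.5 Hz.
Beat period T = 1 / f_beat = 1 / 5.5 s.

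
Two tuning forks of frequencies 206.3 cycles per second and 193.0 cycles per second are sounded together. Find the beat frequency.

13.3 Hz

The beat frequency equals the magnitude of the frequency difference.
|206.3 − 193.0| = 13.3 Hz.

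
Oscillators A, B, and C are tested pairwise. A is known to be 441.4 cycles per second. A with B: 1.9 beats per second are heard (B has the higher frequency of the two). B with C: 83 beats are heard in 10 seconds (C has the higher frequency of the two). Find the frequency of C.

B is above A, so f_B = 441.4 + 1.9 = 443.3 Hz.
B–C: Beat frequency = 83/10 = 8.3 Hz.
C is above B, so f_C = 443.3 + 8.3 = 451.6 Hz.

451.6 Hz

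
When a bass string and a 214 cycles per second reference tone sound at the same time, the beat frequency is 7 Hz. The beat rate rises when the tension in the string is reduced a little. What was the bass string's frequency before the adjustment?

207 Hz

|f − 214| = 7, so the bass string was at either 207 Hz or 221 Hz.
Lower tension means lower frequency; the adjustment lowers the bass string's frequency.
The beat rate rose, so the adjustment moved the bass string further from 214 Hz — it was already below the reference.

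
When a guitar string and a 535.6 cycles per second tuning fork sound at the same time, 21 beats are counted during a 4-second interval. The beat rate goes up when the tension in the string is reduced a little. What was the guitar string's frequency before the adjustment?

530.35 Hz

Beat frequency = 21/4 = 5.25 Hz.
|f − 535.6| = 5.25, so the guitar string was at either 530.35 Hz or 540.85 Hz.
Lower tension means lower frequency; the adjustment lowers the guitar string's frequency.
The beat rate rose, so the adjustment moved the guitar string further from 535.6 Hz — it was already below the reference.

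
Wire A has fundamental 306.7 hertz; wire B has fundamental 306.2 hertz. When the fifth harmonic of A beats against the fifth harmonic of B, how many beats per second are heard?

Fifth harmonic of the first: 5·306.7 = 1533.5 Hz.
Fifth harmonic of the second: 5·306.2 = 1531.0 Hz.
f_beat = |1533.5 − 1531.0| = 2.5 Hz.

2.5 Hz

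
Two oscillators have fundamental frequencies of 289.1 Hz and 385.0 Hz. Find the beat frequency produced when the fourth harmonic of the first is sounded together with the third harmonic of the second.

1.4 Hz

Fourth harmonic of the first: 4·289.1 = 1156.4 Hz.
Third harmonic of the second: 3·385.0 = 1155.0 Hz.
f_beat = |1156.4 − 1155.0| = 1.4 Hz.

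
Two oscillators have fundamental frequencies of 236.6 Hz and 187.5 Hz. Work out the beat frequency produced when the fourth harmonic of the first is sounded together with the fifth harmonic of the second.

Fourth harmonic of the first: 4·236.6 = 946.4 Hz.
Fifth harmonic of the second: 5·187.5 = 937.5 Hz.
f_beat = |946.4 − 937.5| = 8.9 Hz.

8.9 Hz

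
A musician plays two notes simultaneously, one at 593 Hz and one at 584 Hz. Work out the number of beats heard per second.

9 Hz

Beats arise from superposition of two nearby frequencies; the beat rate is |f₁ − f₂|.
|593 − 584| = 9 Hz.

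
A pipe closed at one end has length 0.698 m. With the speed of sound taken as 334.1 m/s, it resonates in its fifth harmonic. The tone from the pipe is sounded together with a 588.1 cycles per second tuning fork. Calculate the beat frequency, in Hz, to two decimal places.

Closed pipe (odd harmonics): f_n = n·v/(4L) = 5·334.1/(4·0.698) = 598.3166 Hz.
f_beat = |598.3166 − 588.1| = 10.22 Hz.

10.22 Hz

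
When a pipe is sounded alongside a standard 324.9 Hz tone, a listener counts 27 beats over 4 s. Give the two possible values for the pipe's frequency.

318.15 Hz or 331.65 Hz

Beat frequency = 27/4 = 6.75 Hz.
|f − 324.9| = 6.75, so f = 324.9 ± 6.75.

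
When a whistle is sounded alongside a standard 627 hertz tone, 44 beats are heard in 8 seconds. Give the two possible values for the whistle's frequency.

621.5 Hz or 632.5 Hz

Beat frequency = 44/8 = 5.5 Hz.
|f − 627| = 5.5, so f = 627 ± 5.5.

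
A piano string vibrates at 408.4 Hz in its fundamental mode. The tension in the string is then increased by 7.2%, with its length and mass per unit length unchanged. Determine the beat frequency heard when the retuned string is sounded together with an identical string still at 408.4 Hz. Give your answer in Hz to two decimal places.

For a string, f ∝ √T, so the new frequency is 408.4·√1.072 = 422.8469 Hz.
f_beat = |422.8469 − 408.4| = 14.45 Hz.

14.45 Hz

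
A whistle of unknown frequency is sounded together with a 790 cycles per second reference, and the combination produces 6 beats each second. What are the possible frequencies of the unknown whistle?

784 Hz or 796 Hz

|f − 790| = 6, so f = 790 ± 6.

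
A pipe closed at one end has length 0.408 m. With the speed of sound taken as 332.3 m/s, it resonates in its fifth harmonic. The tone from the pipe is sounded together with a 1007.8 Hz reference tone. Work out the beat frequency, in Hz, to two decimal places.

Closed pipe (odd harmonics): f_n = n·v/(4L) = 5·332.3/(4·0.408) = 1018.0760 Hz.
f_beat = |1018.0760 − 1007.8| = 10.28 Hz.

10.28 Hz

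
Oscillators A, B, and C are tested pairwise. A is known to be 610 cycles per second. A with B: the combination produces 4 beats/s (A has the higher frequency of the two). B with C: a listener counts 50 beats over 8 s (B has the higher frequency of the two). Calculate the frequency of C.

B is below A, so f_B = 610 − 4 = 606 Hz.
B–C: Beat frequency = 50/8 = 6.25 Hz.
C is below B, so f_C = 606 − 6.25 = 599.75 Hz.

599.75 Hz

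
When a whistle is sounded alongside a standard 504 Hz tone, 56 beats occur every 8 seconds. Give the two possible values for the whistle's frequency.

497 Hz or 511 Hz

Beat frequency = 56/8 = 7 Hz.
|f − 504| = 7, so f = 504 ± 7.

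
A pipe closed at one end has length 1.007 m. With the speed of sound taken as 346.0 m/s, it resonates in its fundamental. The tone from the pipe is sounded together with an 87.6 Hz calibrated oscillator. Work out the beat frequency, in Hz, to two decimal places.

Closed pipe (odd harmonics): f_n = n·v/(4L) = 1·346.0/(4·1.007) = 85.8987 Hz.
f_beat = |85.8987 − 87.6| = 1.70 Hz.

1.70 Hz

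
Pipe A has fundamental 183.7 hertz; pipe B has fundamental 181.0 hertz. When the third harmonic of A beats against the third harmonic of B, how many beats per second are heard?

8.1 Hz

Third harmonic of the first: 3·183.7 = 551.1 Hz.
Third harmonic of the second: 3·181.0 = 543.0 Hz.
f_beat = |551.1 − 543.0| = 8.1 Hz.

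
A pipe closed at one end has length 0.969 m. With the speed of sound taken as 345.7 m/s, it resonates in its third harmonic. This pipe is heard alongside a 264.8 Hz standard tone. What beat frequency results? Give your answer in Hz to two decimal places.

2.77 Hz

Closed pipe (odd harmonics): f_n = n·v/(4L) = 3·345.7/(4·0.969) = 267.5697 Hz.
f_beat = |267.5697 − 264.8| = 2.77 Hz.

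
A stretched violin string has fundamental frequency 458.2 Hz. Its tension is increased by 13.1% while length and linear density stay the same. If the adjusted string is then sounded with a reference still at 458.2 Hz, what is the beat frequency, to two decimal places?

For a string, f ∝ √T, so the new frequency is 458.2·√1.131 = 487.2888 Hz.
f_beat = |487.2888 − 458.2| = 29.09 Hz.

29.09 Hz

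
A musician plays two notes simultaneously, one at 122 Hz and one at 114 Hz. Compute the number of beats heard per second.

8 Hz

Beats arise from superposition of two nearby frequencies; the beat rate is |f₁ − f₂|.
|122 − 114| = 8 Hz.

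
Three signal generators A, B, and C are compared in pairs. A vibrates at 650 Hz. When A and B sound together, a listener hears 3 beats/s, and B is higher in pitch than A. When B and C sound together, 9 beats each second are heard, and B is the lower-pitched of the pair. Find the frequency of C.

B is above A, so f_B = 650 + 3 = 653 Hz.
C is above B, so f_C = 653 + 9 = 662 Hz.

662 Hz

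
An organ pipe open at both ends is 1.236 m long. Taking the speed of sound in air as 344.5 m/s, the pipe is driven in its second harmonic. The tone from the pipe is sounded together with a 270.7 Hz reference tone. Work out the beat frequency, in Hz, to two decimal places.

Open pipe: f_n = n·v/(2L) = 2·344.5/(2·1.236) = 278.7217 Hz.
f_beat = |278.7217 − 270.7| = 8.02 Hz.

8.02 Hz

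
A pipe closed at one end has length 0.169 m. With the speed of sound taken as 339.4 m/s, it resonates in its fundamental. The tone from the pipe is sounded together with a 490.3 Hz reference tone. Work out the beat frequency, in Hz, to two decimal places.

11.77 Hz

Closed pipe (odd harmonics): f_n = n·v/(4L) = 1·339.4/(4·0.169) = 502.0710 Hz.
f_beat = |502.0710 − 490.3| = 11.77 Hz.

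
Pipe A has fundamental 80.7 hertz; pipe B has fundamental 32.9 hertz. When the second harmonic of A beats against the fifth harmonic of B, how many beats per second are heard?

Second harmonic of the first: 2·80.7 = 161.4 Hz.
Fifth harmonic of the second: 5·32.9 = 164.5 Hz.
f_beat = |161.4 − 164.5| = 3.1 Hz.

3.1 Hz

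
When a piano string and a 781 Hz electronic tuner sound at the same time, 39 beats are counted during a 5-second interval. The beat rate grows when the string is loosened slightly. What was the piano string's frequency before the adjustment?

773.2 Hz

Beat frequency = 39/5 = 7.8 Hz.
|f − 781| = 7.8, so the piano string was at either 773.2 Hz or 788.8 Hz.
Reducing tension lowers a string's frequency; the adjustment lowers the piano string's frequency.
The beat rate rose, so the adjustment moved the piano string further from 781 Hz — it was already below the reference.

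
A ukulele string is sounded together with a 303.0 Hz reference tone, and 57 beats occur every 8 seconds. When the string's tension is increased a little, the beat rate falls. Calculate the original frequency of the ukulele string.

295.875 Hz

Beat frequency = 57/8 = 7.125 Hz.
|f − 303.0| = 7.125, so the ukulele string was at either 295.875 Hz or 310.125 Hz.
Higher tension means higher frequency; the adjustment raises the ukulele string's frequency.
The beat rate fell, so the adjustment moved the ukulele string toward 303.0 Hz — it must have started below the reference.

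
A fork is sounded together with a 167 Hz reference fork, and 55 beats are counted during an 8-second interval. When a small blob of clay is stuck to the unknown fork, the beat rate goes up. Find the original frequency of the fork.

160.125 Hz

Beat frequency = 55/8 = 6.875 Hz.
|f − 167| = 6.875, so the fork was at either 160.125 Hz or 173.875 Hz.
Adding mass to a fork lowers its frequency; the adjustment lowers the fork's frequency.
The beat rate rose, so the adjustment moved the fork further from 167 Hz — it was already below the reference.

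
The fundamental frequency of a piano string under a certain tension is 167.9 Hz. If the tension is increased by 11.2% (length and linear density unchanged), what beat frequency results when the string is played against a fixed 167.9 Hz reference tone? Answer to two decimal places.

9.15 Hz

For a string, f ∝ √T, so the new frequency is 167.9·√1.112 = 177.0529 Hz.
f_beat = |177.0529 − 167.9| = 9.15 Hz.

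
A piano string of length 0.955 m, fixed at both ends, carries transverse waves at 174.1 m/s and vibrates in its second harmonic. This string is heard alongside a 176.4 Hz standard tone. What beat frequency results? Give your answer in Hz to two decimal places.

5.90 Hz

For a string fixed at both ends, f_n = n·v/(2L) = 2·174.1/(2·0.955) = 182.3037 Hz.
f_beat = |182.3037 − 176.4| = 5.90 Hz.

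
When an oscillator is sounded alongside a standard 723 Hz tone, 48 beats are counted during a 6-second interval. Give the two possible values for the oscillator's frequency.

Beat frequency = 48/6 = 8 Hz.
|f − 723| = 8, so f = 723 ± 8.

715 Hz or 731 Hz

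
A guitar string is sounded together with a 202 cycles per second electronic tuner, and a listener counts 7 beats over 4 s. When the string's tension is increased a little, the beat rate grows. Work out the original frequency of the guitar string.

Beat frequency = 7/4 = 1.75 Hz.
|f − 202| = 1.75, so the guitar string was at either 200.25 Hz or 203.75 Hz.
Higher tension means higher frequency; the adjustment raises the guitar string's frequency.
The beat rate rose, so the adjustment moved the guitar string further from 202 Hz — it was already above the reference.

203.75 Hz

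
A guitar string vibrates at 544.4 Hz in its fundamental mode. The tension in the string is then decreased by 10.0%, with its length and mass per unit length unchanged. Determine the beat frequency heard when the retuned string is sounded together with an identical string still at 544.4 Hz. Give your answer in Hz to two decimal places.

27.94 Hz

For a string, f ∝ √T, so the new frequency is 544.4·√0.900 = 516.4632 Hz.
f_beat = |516.4632 − 544.4| = 27.94 Hz.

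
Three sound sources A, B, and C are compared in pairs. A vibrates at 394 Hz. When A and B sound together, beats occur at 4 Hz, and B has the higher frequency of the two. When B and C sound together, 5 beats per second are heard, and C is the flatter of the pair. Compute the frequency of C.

393 Hz

B is above A, so f_B = 394 + 4 = 398 Hz.
C is below B, so f_C = 398 − 5 = 393 Hz.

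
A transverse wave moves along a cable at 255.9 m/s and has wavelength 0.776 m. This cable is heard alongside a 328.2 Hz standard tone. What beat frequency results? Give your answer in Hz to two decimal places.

1.57 Hz

Source frequency f = v/λ = 255.9/0.776 = 329.7680 Hz.
f_beat = |329.7680 − 328.2| = 1.57 Hz.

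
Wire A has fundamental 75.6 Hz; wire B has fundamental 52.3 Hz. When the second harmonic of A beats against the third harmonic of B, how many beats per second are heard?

5.7 Hz

Second harmonic of the first: 2·75.6 = 151.2 Hz.
Third harmonic of the second: 3·52.3 = 156.9 Hz.
f_beat = |151.2 − 156.9| = 5.7 Hz.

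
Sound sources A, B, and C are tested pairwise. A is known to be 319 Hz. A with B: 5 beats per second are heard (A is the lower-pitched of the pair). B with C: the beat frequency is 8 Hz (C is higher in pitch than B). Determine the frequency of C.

332 Hz

B is above A, so f_B = 319 + 5 = 324 Hz.
C is above B, so f_C = 324 + 8 = 332 Hz.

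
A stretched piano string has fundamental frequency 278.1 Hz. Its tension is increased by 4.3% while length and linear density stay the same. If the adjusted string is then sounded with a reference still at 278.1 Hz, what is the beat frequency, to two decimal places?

For a string, f ∝ √T, so the new frequency is 278.1·√1.043 = 284.0162 Hz.
f_beat = |284.0162 − 278.1| = 5.92 Hz.

5.92 Hz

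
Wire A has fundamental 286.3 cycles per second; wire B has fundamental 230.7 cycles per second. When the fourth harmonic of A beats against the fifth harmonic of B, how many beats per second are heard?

8.3 Hz

Fourth harmonic of the first: 4·286.3 = 1145.2 Hz.
Fifth harmonic of the second: 5·230.7 = 1153.5 Hz.
f_beat = |1145.2 − 1153.5| = 8.3 Hz.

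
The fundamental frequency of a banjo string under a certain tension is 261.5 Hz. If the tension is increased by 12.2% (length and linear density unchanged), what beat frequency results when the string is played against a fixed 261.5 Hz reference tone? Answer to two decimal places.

For a string, f ∝ √T, so the new frequency is 261.5·√1.122 = 276.9926 Hz.
f_beat = |276.9926 − 261.5| = 15.49 Hz.

15.49 Hz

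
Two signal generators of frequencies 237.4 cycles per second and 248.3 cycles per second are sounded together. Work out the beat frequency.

10.9 Hz

f_beat = |f₁ − f₂|.
|237.4 − 248.3| = 10.9 Hz.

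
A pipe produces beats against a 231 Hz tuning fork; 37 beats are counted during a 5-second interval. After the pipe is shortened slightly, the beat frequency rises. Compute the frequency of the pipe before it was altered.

238.4 Hz

Beat frequency = 37/5 = 7.4 Hz.
|f − 231| = 7.4, so the pipe was at either 223.6 Hz or 238.4 Hz.
A shorter pipe has a higher fundamental; the adjustment raises the pipe's frequency.
The beat rate rose, so the adjustment moved the pipe further from 231 Hz — it was already above the reference.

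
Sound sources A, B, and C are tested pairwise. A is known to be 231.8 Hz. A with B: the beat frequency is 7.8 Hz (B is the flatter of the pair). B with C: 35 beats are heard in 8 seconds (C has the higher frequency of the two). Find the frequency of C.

B is below A, so f_B = 231.8 − 7.8 = 224 Hz.
B–C: Beat frequency = 35/8 = 4.375 Hz.
C is above B, so f_C = 224 + 4.375 = 228.375 Hz.

228.375 Hz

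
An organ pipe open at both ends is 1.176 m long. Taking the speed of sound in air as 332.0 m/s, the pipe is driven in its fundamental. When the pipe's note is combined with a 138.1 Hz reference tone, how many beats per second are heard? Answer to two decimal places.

3.06 Hz

Open pipe: f_n = n·v/(2L) = 1·332.0/(2·1.176) = 141.1565 Hz.
f_beat = |141.1565 − 138.1| = 3.06 Hz.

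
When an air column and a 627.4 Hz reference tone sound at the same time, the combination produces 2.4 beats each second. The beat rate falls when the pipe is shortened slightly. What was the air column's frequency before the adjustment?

|f − 627.4| = 2.4, so the air column was at either 625 Hz or 629.8 Hz.
A shorter pipe has a higher fundamental; the adjustment raises the air column's frequency.
The beat rate fell, so the adjustment moved the air column toward 627.4 Hz — it must have started below the reference.

625 Hz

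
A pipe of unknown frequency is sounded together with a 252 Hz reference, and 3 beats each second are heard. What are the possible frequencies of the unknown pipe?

249 Hz or 255 Hz

|f − 252| = 3, so f = 252 ± 3.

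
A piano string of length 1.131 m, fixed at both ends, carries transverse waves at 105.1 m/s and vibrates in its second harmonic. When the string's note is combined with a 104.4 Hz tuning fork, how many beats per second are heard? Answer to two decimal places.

For a string fixed at both ends, f_n = n·v/(2L) = 2·105.1/(2·1.131) = 92.9266 Hz.
f_beat = |92.9266 − 104.4| = 11.47 Hz.

11.47 Hz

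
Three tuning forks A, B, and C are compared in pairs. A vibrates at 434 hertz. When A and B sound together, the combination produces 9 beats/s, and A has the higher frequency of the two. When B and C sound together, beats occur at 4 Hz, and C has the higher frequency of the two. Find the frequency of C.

429 Hz

B is below A, so f_B = 434 − 9 = 425 Hz.
C is above B, so f_C = 425 + 4 = 429 Hz.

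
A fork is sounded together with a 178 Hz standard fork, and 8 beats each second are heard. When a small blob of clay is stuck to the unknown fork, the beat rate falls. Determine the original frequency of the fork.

186 Hz

|f − 178| = 8, so the fork was at either 170 Hz or 186 Hz.
Adding mass to a fork lowers its frequency; the adjustment lowers the fork's frequency.
The beat rate fell, so the adjustment moved the fork toward 178 Hz — it must have started above the reference.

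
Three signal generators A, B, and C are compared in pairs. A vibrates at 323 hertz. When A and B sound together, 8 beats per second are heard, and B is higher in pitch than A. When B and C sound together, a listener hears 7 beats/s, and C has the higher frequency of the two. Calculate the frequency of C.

338 Hz

B is above A, so f_B = 323 + 8 = 331 Hz.
C is above B, so f_C = 331 + 7 = 338 Hz.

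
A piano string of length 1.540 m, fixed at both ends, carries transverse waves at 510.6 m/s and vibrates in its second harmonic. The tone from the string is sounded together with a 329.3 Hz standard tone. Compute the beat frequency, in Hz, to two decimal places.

For a string fixed at both ends, f_n = n·v/(2L) = 2·510.6/(2·1.540) = 331.5584 Hz.
f_beat = |331.5584 − 329.3| = 2.26 Hz.

2.26 Hz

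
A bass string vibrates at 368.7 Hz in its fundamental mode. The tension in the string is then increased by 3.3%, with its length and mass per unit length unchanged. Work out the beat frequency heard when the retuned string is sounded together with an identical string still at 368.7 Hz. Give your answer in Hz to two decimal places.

For a string, f ∝ √T, so the new frequency is 368.7·√1.033 = 374.7342 Hz.
f_beat = |374.7342 − 368.7| = 6.03 Hz.

6.03 Hz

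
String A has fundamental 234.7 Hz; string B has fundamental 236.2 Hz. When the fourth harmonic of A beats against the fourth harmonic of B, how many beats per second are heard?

6.0 Hz

Fourth harmonic of the first: 4·234.7 = 938.8 Hz.
Fourth harmonic of the second: 4·236.2 = 944.8 Hz.
f_beat = |938.8 − 944.8| = 6.0 Hz.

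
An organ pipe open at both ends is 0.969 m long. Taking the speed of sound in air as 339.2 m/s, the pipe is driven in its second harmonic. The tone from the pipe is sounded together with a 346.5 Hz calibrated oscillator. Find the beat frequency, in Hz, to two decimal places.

Open pipe: f_n = n·v/(2L) = 2·339.2/(2·0.969) = 350.0516 Hz.
f_beat = |350.0516 − 346.5| = 3.55 Hz.

3.55 Hz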